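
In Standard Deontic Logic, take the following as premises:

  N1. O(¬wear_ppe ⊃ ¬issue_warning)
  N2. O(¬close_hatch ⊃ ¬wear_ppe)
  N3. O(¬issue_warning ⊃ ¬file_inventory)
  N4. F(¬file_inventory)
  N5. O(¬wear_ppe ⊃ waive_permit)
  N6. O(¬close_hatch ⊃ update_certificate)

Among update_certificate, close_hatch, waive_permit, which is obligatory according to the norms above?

F(¬file_inventory) at premise 4 means O(file_inventory).
The contrapositive of premise 3 (O(¬issue_warning ⊃ ¬file_inventory)) is O(file_inventory ⊃ issue_warning), and O(file_inventory) is already established, so O(issue_warning).
The contrapositive of premise 1 (O(¬wear_ppe ⊃ ¬issue_warning)) is O(issue_warning ⊃ wear_ppe), and O(issue_warning) is already established, so O(wear_ppe).
The contrapositive of premise 2 (O(¬close_hatch ⊃ ¬wear_ppe)) is O(wear_ppe ⊃ close_hatch), and O(wear_ppe) is already established, so O(close_hatch).
So O(close_hatch) holds — close_hatch is obligatory. None of the other listed options is made obligatory by any chain of premises.

close_hatch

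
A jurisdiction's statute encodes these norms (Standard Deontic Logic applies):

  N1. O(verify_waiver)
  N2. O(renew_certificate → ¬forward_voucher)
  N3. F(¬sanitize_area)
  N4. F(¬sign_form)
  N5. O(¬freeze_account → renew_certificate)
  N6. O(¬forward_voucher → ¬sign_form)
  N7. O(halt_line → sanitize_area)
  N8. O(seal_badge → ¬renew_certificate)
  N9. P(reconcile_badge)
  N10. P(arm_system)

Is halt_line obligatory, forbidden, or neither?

Neither

Premise 7 is O(halt_line → sanitize_area); even if O(sanitize_area) held, inferring O(halt_line) would be affirming the consequent — invalid.
No premise or chain of K-axiom applications forces O(halt_line), and none forces O(¬halt_line). So halt_line is neither obligatory nor forbidden under these norms.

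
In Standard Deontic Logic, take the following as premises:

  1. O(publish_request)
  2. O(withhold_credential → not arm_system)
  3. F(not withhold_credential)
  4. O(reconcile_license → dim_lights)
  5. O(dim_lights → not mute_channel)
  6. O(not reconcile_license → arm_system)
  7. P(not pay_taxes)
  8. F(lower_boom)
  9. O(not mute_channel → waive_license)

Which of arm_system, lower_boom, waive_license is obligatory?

Premise 3 is F(not withhold_credential), i.e. O(withhold_credential).
From O(withhold_credential) and premise 2, O(withhold_credential → not arm_system), we obtain O(not arm_system).
Premise 6 is O(not reconcile_license → arm_system); contrapositively O(not arm_system → reconcile_license). Since O(not arm_system) holds, K gives O(reconcile_license).
Applying K to premise 4 (O(reconcile_license → dim_lights)) and O(reconcile_license) yields O(dim_lights).
From O(dim_lights) and premise 5, O(dim_lights → not mute_channel), we obtain O(not mute_channel).
From O(not mute_channel) and premise 9, O(not mute_channel → waive_license), we obtain O(waive_license).
So O(waive_license) holds — waive_license is obligatory. None of the other listed options is made obligatory by any chain of premises.

waive_license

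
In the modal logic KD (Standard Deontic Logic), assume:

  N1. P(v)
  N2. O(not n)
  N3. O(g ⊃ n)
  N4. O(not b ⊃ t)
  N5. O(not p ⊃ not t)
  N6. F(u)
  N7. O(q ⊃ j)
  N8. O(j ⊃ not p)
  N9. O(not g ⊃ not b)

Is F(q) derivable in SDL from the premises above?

Yes

From premise 2 we have O(not n).
Premise 3, O(g ⊃ n), contraposes to O(not n ⊃ not g); with O(not n) we get O(not g).
Premise 9 is O(not g ⊃ not b); since O(not g), deontic closure gives O(not b).
Premise 4 is O(not b ⊃ t); since O(not b), deontic closure gives O(t).
The contrapositive of premise 5 (O(not p ⊃ not t)) is O(t ⊃ p), and O(t) is already established, so O(p).
The contrapositive of premise 8 (O(j ⊃ not p)) is O(p ⊃ not j), and O(p) is already established, so O(not j).
The contrapositive of premise 7 (O(q ⊃ j)) is O(not j ⊃ not q), and O(not j) is already established, so O(not q).
Premises 1, 6 do not contribute to this derivation.
So O(not q) holds, i.e. F(q). The claim follows.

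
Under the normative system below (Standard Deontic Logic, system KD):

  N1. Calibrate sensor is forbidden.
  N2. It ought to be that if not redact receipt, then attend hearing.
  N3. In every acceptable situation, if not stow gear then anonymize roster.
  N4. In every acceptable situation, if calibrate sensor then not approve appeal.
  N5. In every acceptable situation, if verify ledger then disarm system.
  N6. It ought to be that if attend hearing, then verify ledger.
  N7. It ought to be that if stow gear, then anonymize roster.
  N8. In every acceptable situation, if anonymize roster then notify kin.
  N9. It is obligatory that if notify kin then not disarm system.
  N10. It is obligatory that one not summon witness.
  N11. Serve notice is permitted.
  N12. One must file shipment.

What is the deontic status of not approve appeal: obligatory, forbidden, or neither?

Premise 4 is O(calibrate_sensor → ¬approve_appeal), but O(calibrate_sensor) is not derivable from the premises, so it does not yield O(¬approve_appeal).
No premise or chain of K-axiom applications forces O(¬approve_appeal), and none forces O(approve_appeal). So ¬approve_appeal is neither obligatory nor forbidden under these norms.

Neither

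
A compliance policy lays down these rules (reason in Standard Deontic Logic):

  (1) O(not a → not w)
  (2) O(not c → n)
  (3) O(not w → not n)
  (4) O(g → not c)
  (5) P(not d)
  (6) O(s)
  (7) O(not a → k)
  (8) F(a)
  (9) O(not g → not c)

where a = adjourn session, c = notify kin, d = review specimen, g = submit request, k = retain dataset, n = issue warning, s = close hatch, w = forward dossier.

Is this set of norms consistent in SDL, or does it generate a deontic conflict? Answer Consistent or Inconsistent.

Premises 4 and 9 cover both cases: O(g → not c) and O(not g → not c). Since g ∨ not g is a tautology, O(not c) follows.
Applying K to premise 2 (O(not c → n)) and O(not c) yields O(n).
Premise 3, O(not w → not n), contraposes to O(n → w); with O(n) we get O(w).
The contrapositive of premise 1 (O(not a → not w)) is O(w → a), and O(w) is already established, so O(a).
But premise 8, F(a), means O(not a).
We now have both O(a) and O(not a) — a is simultaneously obligatory and forbidden, violating the D-axiom.

Inconsistent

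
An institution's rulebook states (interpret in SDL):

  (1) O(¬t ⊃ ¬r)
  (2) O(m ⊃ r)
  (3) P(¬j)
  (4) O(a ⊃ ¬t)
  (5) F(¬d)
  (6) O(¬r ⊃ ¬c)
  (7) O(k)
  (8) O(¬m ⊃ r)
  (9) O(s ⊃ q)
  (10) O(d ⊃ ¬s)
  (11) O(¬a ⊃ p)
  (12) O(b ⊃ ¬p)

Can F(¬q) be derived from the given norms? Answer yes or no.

No

Premise 9 is O(s ⊃ q), but O(s) is not derivable from the premises, so it does not yield O(q).
No other premise forces O(q). An ideal world satisfying every premise can still have ¬q true, so F(¬q) is not derivable.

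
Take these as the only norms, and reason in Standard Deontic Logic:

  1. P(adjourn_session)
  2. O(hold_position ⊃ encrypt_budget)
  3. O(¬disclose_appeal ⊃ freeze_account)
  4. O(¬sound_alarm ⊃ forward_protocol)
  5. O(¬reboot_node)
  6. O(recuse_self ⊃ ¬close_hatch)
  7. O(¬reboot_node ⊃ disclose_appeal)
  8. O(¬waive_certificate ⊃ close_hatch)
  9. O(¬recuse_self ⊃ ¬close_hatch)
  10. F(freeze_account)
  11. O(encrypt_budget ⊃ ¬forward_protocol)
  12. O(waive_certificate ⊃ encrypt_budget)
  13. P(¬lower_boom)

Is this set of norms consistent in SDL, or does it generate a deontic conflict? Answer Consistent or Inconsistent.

Premise 3 is O(¬disclose_appeal ⊃ freeze_account), but O(¬disclose_appeal) is not derivable from the premises, so it does not yield O(freeze_account).
So O(freeze_account) is not derivable, and the apparent clash with O(¬freeze_account) does not arise.
A world satisfying every obligation exists (e.g. adjourn_session=false, close_hatch=false, disclose_appeal=true, encrypt_budget=true, forward_protocol=false, freeze_account=false, hold_position=false, lower_boom=false, reboot_node=false, recuse_self=false, sound_alarm=true, waive_certificate=true); no atom is both obligatory and forbidden, so the set is consistent.

Consistent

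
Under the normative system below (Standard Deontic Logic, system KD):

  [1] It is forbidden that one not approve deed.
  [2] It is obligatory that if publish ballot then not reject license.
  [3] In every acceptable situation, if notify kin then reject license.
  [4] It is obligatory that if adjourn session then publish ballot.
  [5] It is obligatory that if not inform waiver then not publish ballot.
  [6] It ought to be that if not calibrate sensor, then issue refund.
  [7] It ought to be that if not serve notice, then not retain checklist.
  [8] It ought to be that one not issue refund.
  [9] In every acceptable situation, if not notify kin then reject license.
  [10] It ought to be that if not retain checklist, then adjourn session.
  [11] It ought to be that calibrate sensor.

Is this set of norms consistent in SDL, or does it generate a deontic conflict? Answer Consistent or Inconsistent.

Premise 6 is O(¬calibrate_sensor → issue_refund), but O(¬calibrate_sensor) is not derivable from the premises, so it does not yield O(issue_refund).
So O(issue_refund) is not derivable, and the apparent clash with O(¬issue_refund) does not arise.
A world satisfying every obligation exists (e.g. adjourn_session=false, approve_deed=true, calibrate_sensor=true, inform_waiver=false, issue_refund=false, notify_kin=false, publish_ballot=false, reject_license=true, retain_checklist=true, serve_notice=true); no atom is both obligatory and forbidden, so the set is consistent.

Consistent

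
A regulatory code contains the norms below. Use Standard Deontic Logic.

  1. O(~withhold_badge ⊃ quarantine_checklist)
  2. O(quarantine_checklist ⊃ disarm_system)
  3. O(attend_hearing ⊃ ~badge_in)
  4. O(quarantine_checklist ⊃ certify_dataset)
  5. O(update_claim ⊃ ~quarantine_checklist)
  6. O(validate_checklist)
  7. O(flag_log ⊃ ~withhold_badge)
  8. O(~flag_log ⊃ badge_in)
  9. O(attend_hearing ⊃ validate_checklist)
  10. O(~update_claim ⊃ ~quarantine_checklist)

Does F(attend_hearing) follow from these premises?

Yes

By case analysis on update_claim: premise 5 gives O(update_claim ⊃ ~quarantine_checklist) and premise 10 gives O(~update_claim ⊃ ~quarantine_checklist), so O(~quarantine_checklist) either way.
Premise 1, O(~withhold_badge ⊃ quarantine_checklist), contraposes to O(~quarantine_checklist ⊃ withhold_badge); with O(~quarantine_checklist) we get O(withhold_badge).
Premise 7 is O(flag_log ⊃ ~withhold_badge); contrapositively O(withhold_badge ⊃ ~flag_log). Since O(withhold_badge) holds, K gives O(~flag_log).
With premise 8, O(~flag_log ⊃ badge_in), the K-axiom yields O(badge_in).
Premise 3, O(attend_hearing ⊃ ~badge_in), contraposes to O(badge_in ⊃ ~attend_hearing); with O(badge_in) we get O(~attend_hearing).
Premises 2, 4, 6, 9 do not contribute to this derivation.
So O(~attend_hearing) holds, i.e. F(attend_hearing). The claim follows.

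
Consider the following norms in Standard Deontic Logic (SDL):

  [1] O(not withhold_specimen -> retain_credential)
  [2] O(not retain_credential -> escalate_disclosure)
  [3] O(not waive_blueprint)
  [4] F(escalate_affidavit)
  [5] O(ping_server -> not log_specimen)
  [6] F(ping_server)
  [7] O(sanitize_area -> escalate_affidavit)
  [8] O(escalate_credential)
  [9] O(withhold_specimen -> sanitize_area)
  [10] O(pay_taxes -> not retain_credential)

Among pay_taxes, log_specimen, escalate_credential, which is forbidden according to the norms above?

F(escalate_affidavit) at premise 4 means O(not escalate_affidavit).
The contrapositive of premise 7 (O(sanitize_area -> escalate_affidavit)) is O(not escalate_affidavit -> not sanitize_area), and O(not escalate_affidavit) is already established, so O(not sanitize_area).
Premise 9 is O(withhold_specimen -> sanitize_area); contrapositively O(not sanitize_area -> not withhold_specimen). Since O(not sanitize_area) holds, K gives O(not withhold_specimen).
With premise 1, O(not withhold_specimen -> retain_credential), the K-axiom yields O(retain_credential).
Premise 10 is O(pay_taxes -> not retain_credential); contrapositively O(retain_credential -> not pay_taxes). Since O(retain_credential) holds, K gives O(not pay_taxes).
So O(not pay_taxes) holds, i.e. pay_taxes is forbidden. None of the other listed options is forbidden under the premises.

pay_taxes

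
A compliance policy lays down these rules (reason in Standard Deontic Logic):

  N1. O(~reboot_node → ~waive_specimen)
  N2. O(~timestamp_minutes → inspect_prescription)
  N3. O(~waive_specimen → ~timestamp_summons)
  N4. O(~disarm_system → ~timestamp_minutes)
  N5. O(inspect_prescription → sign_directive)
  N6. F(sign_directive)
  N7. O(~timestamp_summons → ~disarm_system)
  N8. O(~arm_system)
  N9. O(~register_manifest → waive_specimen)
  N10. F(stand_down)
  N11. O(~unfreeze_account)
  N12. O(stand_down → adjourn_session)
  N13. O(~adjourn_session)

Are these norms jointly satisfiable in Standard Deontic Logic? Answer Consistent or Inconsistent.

Consistent

Premise 12 is O(stand_down → adjourn_session), but O(stand_down) is not derivable from the premises, so it does not yield O(adjourn_session).
So O(adjourn_session) is not derivable, and the apparent clash with O(~adjourn_session) does not arise.
A world satisfying every obligation exists (e.g. adjourn_session=false, arm_system=false, disarm_system=true, inspect_prescription=false, reboot_node=true, register_manifest=false, sign_directive=false, stand_down=false, timestamp_minutes=true, timestamp_summons=true, unfreeze_account=false, waive_specimen=true); no atom is both obligatory and forbidden, so the set is consistent.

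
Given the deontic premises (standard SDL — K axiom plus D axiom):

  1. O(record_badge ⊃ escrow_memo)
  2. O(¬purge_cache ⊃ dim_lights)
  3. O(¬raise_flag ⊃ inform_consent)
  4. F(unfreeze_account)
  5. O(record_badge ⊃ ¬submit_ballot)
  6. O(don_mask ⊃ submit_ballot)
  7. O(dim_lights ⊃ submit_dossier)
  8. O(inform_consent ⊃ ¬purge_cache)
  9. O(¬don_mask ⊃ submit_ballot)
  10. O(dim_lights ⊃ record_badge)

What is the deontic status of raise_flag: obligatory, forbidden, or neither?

Obligatory

Premises 6 and 9 cover both cases: O(don_mask ⊃ submit_ballot) and O(¬don_mask ⊃ submit_ballot). Since don_mask ∨ ¬don_mask is a tautology, O(submit_ballot) follows.
The contrapositive of premise 5 (O(record_badge ⊃ ¬submit_ballot)) is O(submit_ballot ⊃ ¬record_badge), and O(submit_ballot) is already established, so O(¬record_badge).
The contrapositive of premise 10 (O(dim_lights ⊃ record_badge)) is O(¬record_badge ⊃ ¬dim_lights), and O(¬record_badge) is already established, so O(¬dim_lights).
Premise 2 is O(¬purge_cache ⊃ dim_lights); contrapositively O(¬dim_lights ⊃ purge_cache). Since O(¬dim_lights) holds, K gives O(purge_cache).
The contrapositive of premise 8 (O(inform_consent ⊃ ¬purge_cache)) is O(purge_cache ⊃ ¬inform_consent), and O(purge_cache) is already established, so O(¬inform_consent).
Premise 3 is O(¬raise_flag ⊃ inform_consent); contrapositively O(¬inform_consent ⊃ raise_flag). Since O(¬inform_consent) holds, K gives O(raise_flag).
Premises 1, 4, 7 do not contribute to this derivation.
Hence raise_flag is obligatory.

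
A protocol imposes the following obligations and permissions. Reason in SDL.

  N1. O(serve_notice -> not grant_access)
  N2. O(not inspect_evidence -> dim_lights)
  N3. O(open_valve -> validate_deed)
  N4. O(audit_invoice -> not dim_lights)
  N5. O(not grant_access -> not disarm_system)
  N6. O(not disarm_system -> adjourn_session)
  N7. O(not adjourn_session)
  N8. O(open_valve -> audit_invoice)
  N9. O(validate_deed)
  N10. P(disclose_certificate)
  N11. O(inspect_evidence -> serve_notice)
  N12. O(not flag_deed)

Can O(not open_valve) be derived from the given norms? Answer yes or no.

Yes

From premise 7 we have O(not adjourn_session).
The contrapositive of premise 6 (O(not disarm_system -> adjourn_session)) is O(not adjourn_session -> disarm_system), and O(not adjourn_session) is already established, so O(disarm_system).
The contrapositive of premise 5 (O(not grant_access -> not disarm_system)) is O(disarm_system -> grant_access), and O(disarm_system) is already established, so O(grant_access).
The contrapositive of premise 1 (O(serve_notice -> not grant_access)) is O(grant_access -> not serve_notice), and O(grant_access) is already established, so O(not serve_notice).
Premise 11, O(inspect_evidence -> serve_notice), contraposes to O(not serve_notice -> not inspect_evidence); with O(not serve_notice) we get O(not inspect_evidence).
From O(not inspect_evidence) and premise 2, O(not inspect_evidence -> dim_lights), we obtain O(dim_lights).
The contrapositive of premise 4 (O(audit_invoice -> not dim_lights)) is O(dim_lights -> not audit_invoice), and O(dim_lights) is already established, so O(not audit_invoice).
Premise 8, O(open_valve -> audit_invoice), contraposes to O(not audit_invoice -> not open_valve); with O(not audit_invoice) we get O(not open_valve).
Premises 3, 9, 10, 12 do not contribute to this derivation.
So O(not open_valve) follows.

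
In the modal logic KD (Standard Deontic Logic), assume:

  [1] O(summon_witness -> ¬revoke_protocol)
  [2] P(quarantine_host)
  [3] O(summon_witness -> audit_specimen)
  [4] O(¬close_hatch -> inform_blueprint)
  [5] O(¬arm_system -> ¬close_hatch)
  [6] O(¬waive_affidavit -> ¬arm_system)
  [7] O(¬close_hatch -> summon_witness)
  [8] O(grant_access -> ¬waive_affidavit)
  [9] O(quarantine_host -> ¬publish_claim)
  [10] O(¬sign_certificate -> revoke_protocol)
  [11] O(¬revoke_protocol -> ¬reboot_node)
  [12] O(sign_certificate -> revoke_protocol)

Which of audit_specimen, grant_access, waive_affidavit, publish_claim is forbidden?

grant_access

Premises 10 and 12 are O(¬sign_certificate -> revoke_protocol) and O(sign_certificate -> revoke_protocol); every ideal world satisfies ¬sign_certificate or sign_certificate, so in either case revoke_protocol holds — hence O(revoke_protocol).
The contrapositive of premise 1 (O(summon_witness -> ¬revoke_protocol)) is O(revoke_protocol -> ¬summon_witness), and O(revoke_protocol) is already established, so O(¬summon_witness).
Premise 7, O(¬close_hatch -> summon_witness), contraposes to O(¬summon_witness -> close_hatch); with O(¬summon_witness) we get O(close_hatch).
The contrapositive of premise 5 (O(¬arm_system -> ¬close_hatch)) is O(close_hatch -> arm_system), and O(close_hatch) is already established, so O(arm_system).
The contrapositive of premise 6 (O(¬waive_affidavit -> ¬arm_system)) is O(arm_system -> waive_affidavit), and O(arm_system) is already established, so O(waive_affidavit).
Premise 8, O(grant_access -> ¬waive_affidavit), contraposes to O(waive_affidavit -> ¬grant_access); with O(waive_affidavit) we get O(¬grant_access).
So O(¬grant_access) holds, i.e. grant_access is forbidden. None of the other listed options is forbidden under the premises.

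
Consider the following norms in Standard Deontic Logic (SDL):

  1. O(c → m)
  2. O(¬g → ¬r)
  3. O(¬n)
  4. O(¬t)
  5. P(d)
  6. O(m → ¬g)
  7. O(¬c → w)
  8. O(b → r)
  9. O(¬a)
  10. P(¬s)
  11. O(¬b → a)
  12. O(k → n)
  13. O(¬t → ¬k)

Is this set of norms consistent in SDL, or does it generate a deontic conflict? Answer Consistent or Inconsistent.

Premise 12 is O(k → n), but O(k) is not derivable from the premises, so it does not yield O(n).
So O(n) is not derivable, and the apparent clash with O(¬n) does not arise.
A world satisfying every obligation exists (e.g. a=false, b=true, c=false, d=false, g=true, k=false, m=false, n=false, r=true, s=false, t=false, w=true); no atom is both obligatory and forbidden, so the set is consistent.

Consistent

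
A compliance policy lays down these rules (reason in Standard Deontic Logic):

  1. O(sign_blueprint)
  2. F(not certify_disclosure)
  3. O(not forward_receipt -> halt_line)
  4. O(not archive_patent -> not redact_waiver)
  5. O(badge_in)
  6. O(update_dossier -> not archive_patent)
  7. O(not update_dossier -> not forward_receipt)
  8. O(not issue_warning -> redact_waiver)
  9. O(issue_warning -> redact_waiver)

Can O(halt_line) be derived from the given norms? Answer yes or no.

By case analysis on issue_warning: premise 9 gives O(issue_warning -> redact_waiver) and premise 8 gives O(not issue_warning -> redact_waiver), so O(redact_waiver) either way.
The contrapositive of premise 4 (O(not archive_patent -> not redact_waiver)) is O(redact_waiver -> archive_patent), and O(redact_waiver) is already established, so O(archive_patent).
Premise 6 is O(update_dossier -> not archive_patent); contrapositively O(archive_patent -> not update_dossier). Since O(archive_patent) holds, K gives O(not update_dossier).
Premise 7 is O(not update_dossier -> not forward_receipt); since O(not update_dossier), deontic closure gives O(not forward_receipt).
Applying K to premise 3 (O(not forward_receipt -> halt_line)) and O(not forward_receipt) yields O(halt_line).
Premises 1, 2, 5 do not contribute to this derivation.
So O(halt_line) follows.

Yes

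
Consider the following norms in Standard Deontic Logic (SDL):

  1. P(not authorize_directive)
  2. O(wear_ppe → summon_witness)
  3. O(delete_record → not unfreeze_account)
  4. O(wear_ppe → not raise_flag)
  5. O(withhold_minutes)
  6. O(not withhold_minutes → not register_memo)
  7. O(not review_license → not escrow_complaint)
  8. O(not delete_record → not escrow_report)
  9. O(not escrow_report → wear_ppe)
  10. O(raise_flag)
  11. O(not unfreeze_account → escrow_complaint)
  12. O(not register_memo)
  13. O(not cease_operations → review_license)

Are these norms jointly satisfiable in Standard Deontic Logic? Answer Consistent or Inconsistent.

Consistent

Premise 6 is O(not withhold_minutes → not register_memo); even if O(not register_memo) held, inferring O(not withhold_minutes) would be affirming the consequent — invalid.
So O(not withhold_minutes) is not derivable, and the apparent clash with O(withhold_minutes) does not arise.
A world satisfying every obligation exists (e.g. authorize_directive=false, cease_operations=false, delete_record=true, escrow_complaint=true, escrow_report=true, raise_flag=true, register_memo=false, review_license=true, summon_witness=false, unfreeze_account=false, wear_ppe=false, withhold_minutes=true); no atom is both obligatory and forbidden, so the set is consistent.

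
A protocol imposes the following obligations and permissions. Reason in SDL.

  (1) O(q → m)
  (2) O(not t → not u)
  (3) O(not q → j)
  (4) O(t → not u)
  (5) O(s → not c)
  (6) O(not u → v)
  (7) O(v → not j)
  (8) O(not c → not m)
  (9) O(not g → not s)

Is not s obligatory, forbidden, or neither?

Premises 4 and 2 are O(t → not u) and O(not t → not u); every ideal world satisfies t or not t, so in either case not u holds — hence O(not u).
Applying K to premise 6 (O(not u → v)) and O(not u) yields O(v).
Applying K to premise 7 (O(v → not j)) and O(v) yields O(not j).
Premise 3, O(not q → j), contraposes to O(not j → q); with O(not j) we get O(q).
From O(q) and premise 1, O(q → m), we obtain O(m).
Premise 8, O(not c → not m), contraposes to O(m → c); with O(m) we get O(c).
The contrapositive of premise 5 (O(s → not c)) is O(c → not s), and O(c) is already established, so O(not s).
Premise 9 does not contribute to this derivation.
Hence not s is obligatory.

Obligatory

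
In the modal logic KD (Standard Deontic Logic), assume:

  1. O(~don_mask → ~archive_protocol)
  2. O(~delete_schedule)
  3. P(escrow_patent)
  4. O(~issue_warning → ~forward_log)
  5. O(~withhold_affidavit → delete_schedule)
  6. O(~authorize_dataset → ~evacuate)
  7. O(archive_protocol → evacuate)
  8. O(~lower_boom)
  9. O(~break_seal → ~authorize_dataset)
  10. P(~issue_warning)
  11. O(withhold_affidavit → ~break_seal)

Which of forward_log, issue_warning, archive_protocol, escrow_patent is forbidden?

Premise 2 states O(~delete_schedule) outright.
Premise 5 is O(~withhold_affidavit → delete_schedule); contrapositively O(~delete_schedule → withhold_affidavit). Since O(~delete_schedule) holds, K gives O(withhold_affidavit).
Premise 11 is O(withhold_affidavit → ~break_seal); since O(withhold_affidavit), deontic closure gives O(~break_seal).
With premise 9, O(~break_seal → ~authorize_dataset), the K-axiom yields O(~authorize_dataset).
Premise 6 is O(~authorize_dataset → ~evacuate); since O(~authorize_dataset), deontic closure gives O(~evacuate).
Premise 7, O(archive_protocol → evacuate), contraposes to O(~evacuate → ~archive_protocol); with O(~evacuate) we get O(~archive_protocol).
So O(~archive_protocol) holds, i.e. archive_protocol is forbidden. None of the other listed options is forbidden under the premises.

archive_protocol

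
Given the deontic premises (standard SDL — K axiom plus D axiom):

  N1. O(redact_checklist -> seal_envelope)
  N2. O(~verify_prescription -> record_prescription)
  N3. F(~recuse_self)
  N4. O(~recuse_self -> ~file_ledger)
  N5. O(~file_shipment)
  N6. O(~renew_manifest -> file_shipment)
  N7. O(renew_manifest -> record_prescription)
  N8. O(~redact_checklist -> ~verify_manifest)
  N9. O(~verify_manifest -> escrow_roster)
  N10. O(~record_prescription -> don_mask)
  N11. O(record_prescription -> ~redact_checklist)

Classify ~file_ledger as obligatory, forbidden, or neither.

Premise 4 is O(~recuse_self -> ~file_ledger), but O(~recuse_self) is not derivable from the premises, so it does not yield O(~file_ledger).
No premise or chain of K-axiom applications forces O(~file_ledger), and none forces O(file_ledger). So ~file_ledger is neither obligatory nor forbidden under these norms.

Neither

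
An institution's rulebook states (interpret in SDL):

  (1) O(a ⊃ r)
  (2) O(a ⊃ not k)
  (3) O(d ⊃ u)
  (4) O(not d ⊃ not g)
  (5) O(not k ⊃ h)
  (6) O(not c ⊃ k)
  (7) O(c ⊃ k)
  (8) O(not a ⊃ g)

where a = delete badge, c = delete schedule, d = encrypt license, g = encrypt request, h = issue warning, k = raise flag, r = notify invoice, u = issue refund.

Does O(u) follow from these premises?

Premises 6 and 7 cover both cases: O(not c ⊃ k) and O(c ⊃ k). Since not c ∨ c is a tautology, O(k) follows.
Premise 2 is O(a ⊃ not k); contrapositively O(k ⊃ not a). Since O(k) holds, K gives O(not a).
Applying K to premise 8 (O(not a ⊃ g)) and O(not a) yields O(g).
Premise 4, O(not d ⊃ not g), contraposes to O(g ⊃ d); with O(g) we get O(d).
From O(d) and premise 3, O(d ⊃ u), we obtain O(u).
Premises 1, 5 do not contribute to this derivation.
So O(u) follows.

Yes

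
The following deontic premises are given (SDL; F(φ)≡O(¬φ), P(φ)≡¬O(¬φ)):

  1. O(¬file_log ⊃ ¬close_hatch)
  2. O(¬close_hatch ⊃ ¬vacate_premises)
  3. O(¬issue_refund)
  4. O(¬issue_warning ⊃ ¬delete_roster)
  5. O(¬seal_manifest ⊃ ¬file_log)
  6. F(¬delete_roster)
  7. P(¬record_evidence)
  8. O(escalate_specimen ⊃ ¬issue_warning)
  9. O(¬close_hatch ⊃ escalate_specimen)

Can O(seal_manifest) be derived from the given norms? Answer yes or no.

Yes

Premise 6 is F(¬delete_roster), i.e. O(delete_roster).
Premise 4 is O(¬issue_warning ⊃ ¬delete_roster); contrapositively O(delete_roster ⊃ issue_warning). Since O(delete_roster) holds, K gives O(issue_warning).
Premise 8, O(escalate_specimen ⊃ ¬issue_warning), contraposes to O(issue_warning ⊃ ¬escalate_specimen); with O(issue_warning) we get O(¬escalate_specimen).
Premise 9 is O(¬close_hatch ⊃ escalate_specimen); contrapositively O(¬escalate_specimen ⊃ close_hatch). Since O(¬escalate_specimen) holds, K gives O(close_hatch).
The contrapositive of premise 1 (O(¬file_log ⊃ ¬close_hatch)) is O(close_hatch ⊃ file_log), and O(close_hatch) is already established, so O(file_log).
Premise 5 is O(¬seal_manifest ⊃ ¬file_log); contrapositively O(file_log ⊃ seal_manifest). Since O(file_log) holds, K gives O(seal_manifest).
Premises 2, 3, 7 do not contribute to this derivation.
So O(seal_manifest) follows.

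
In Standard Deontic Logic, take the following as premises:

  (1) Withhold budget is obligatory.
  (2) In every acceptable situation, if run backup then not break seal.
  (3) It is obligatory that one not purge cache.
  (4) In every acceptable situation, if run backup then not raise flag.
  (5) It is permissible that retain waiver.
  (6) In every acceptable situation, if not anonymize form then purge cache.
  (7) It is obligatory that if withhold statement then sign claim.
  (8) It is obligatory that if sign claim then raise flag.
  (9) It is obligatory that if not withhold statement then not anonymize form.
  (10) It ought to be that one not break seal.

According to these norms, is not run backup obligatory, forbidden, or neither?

Obligatory

Premise 3 gives O(¬purge_cache).
Premise 6, O(¬anonymize_form → purge_cache), contraposes to O(¬purge_cache → anonymize_form); with O(¬purge_cache) we get O(anonymize_form).
Premise 9 is O(¬withhold_statement → ¬anonymize_form); contrapositively O(anonymize_form → withhold_statement). Since O(anonymize_form) holds, K gives O(withhold_statement).
Applying K to premise 7 (O(withhold_statement → sign_claim)) and O(withhold_statement) yields O(sign_claim).
Premise 8 is O(sign_claim → raise_flag); since O(sign_claim), deontic closure gives O(raise_flag).
Premise 4, O(run_backup → ¬raise_flag), contraposes to O(raise_flag → ¬run_backup); with O(raise_flag) we get O(¬run_backup).
Premises 1, 2, 5, 10 do not contribute to this derivation.
Hence ¬run_backup is obligatory.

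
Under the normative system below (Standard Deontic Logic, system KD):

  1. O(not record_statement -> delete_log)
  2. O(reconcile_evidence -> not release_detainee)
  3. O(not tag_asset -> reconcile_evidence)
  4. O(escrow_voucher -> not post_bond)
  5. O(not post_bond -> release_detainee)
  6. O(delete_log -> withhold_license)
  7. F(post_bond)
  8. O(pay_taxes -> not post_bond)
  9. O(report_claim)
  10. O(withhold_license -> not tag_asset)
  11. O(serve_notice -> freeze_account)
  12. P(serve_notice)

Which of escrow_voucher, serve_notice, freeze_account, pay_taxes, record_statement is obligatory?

record_statement

F(post_bond) at premise 7 means O(not post_bond).
Applying K to premise 5 (O(not post_bond -> release_detainee)) and O(not post_bond) yields O(release_detainee).
Premise 2 is O(reconcile_evidence -> not release_detainee); contrapositively O(release_detainee -> not reconcile_evidence). Since O(release_detainee) holds, K gives O(not reconcile_evidence).
The contrapositive of premise 3 (O(not tag_asset -> reconcile_evidence)) is O(not reconcile_evidence -> tag_asset), and O(not reconcile_evidence) is already established, so O(tag_asset).
Premise 10 is O(withhold_license -> not tag_asset); contrapositively O(tag_asset -> not withhold_license). Since O(tag_asset) holds, K gives O(not withhold_license).
The contrapositive of premise 6 (O(delete_log -> withhold_license)) is O(not withhold_license -> not delete_log), and O(not withhold_license) is already established, so O(not delete_log).
Premise 1 is O(not record_statement -> delete_log); contrapositively O(not delete_log -> record_statement). Since O(not delete_log) holds, K gives O(record_statement).
So O(record_statement) holds — record_statement is obligatory. None of the other listed options is made obligatory by any chain of premises.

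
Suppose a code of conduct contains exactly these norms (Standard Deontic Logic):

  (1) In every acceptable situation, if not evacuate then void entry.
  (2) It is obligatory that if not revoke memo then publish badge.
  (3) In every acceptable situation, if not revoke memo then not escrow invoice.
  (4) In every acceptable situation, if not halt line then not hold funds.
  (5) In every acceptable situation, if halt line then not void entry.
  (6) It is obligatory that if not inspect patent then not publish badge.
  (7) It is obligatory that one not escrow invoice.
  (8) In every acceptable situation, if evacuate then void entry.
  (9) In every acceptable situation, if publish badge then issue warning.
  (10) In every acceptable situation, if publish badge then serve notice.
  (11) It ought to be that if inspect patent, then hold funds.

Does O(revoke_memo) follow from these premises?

Yes

By case analysis on ¬evacuate: premise 1 gives O(¬evacuate → void_entry) and premise 8 gives O(evacuate → void_entry), so O(void_entry) either way.
Premise 5, O(halt_line → ¬void_entry), contraposes to O(void_entry → ¬halt_line); with O(void_entry) we get O(¬halt_line).
From O(¬halt_line) and premise 4, O(¬halt_line → ¬hold_funds), we obtain O(¬hold_funds).
Premise 11, O(inspect_patent → hold_funds), contraposes to O(¬hold_funds → ¬inspect_patent); with O(¬hold_funds) we get O(¬inspect_patent).
Applying K to premise 6 (O(¬inspect_patent → ¬publish_badge)) and O(¬inspect_patent) yields O(¬publish_badge).
Premise 2 is O(¬revoke_memo → publish_badge); contrapositively O(¬publish_badge → revoke_memo). Since O(¬publish_badge) holds, K gives O(revoke_memo).
Premises 3, 7, 9, 10 do not contribute to this derivation.
So O(revoke_memo) follows.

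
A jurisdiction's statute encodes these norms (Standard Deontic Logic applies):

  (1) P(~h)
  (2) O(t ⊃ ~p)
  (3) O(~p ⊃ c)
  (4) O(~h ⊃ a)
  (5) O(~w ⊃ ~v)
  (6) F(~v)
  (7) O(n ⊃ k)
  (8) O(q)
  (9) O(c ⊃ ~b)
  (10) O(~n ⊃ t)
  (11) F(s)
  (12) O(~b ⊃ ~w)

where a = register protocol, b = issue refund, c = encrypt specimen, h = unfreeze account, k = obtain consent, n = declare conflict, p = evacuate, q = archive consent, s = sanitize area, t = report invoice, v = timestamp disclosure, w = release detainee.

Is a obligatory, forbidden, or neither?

Neither

Premise 4 is O(~h ⊃ a), but O(~h) is not derivable from the premises (the permission P(~h) asserts only ~O(h), not O(~h)), so it does not yield O(a).
No premise or chain of K-axiom applications forces O(a), and none forces O(~a). So a is neither obligatory nor forbidden under these norms.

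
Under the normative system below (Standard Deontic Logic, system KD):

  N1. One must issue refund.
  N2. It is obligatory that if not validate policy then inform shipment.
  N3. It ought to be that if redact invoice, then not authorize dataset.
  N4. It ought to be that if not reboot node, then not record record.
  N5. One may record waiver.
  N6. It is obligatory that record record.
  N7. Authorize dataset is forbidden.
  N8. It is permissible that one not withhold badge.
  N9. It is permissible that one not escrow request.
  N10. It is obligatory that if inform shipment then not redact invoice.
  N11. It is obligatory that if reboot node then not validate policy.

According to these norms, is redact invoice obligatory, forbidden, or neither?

Premise 6 gives O(record_record).
Premise 4, O(¬reboot_node → ¬record_record), contraposes to O(record_record → reboot_node); with O(record_record) we get O(reboot_node).
With premise 11, O(reboot_node → ¬validate_policy), the K-axiom yields O(¬validate_policy).
Applying K to premise 2 (O(¬validate_policy → inform_shipment)) and O(¬validate_policy) yields O(inform_shipment).
With premise 10, O(inform_shipment → ¬redact_invoice), the K-axiom yields O(¬redact_invoice).
Premises 1, 3, 5, 7, 8, 9 do not contribute to this derivation.
Thus O(¬redact_invoice), which is F(redact_invoice): redact_invoice is forbidden.

Forbidden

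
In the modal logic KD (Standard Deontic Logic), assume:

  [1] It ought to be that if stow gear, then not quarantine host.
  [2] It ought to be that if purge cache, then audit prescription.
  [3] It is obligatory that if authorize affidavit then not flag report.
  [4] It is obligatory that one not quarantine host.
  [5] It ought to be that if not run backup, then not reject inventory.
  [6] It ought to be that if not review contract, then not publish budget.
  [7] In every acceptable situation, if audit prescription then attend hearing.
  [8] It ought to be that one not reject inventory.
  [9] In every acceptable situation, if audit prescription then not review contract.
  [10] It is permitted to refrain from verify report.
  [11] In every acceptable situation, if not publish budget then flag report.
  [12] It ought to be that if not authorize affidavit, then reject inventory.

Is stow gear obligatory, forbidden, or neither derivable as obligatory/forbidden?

Premise 1 is O(stow_gear → ¬quarantine_host); even if O(¬quarantine_host) held, inferring O(stow_gear) would be affirming the consequent — invalid.
No premise or chain of K-axiom applications forces O(stow_gear), and none forces O(¬stow_gear). So stow_gear is neither obligatory nor forbidden under these norms.

Neither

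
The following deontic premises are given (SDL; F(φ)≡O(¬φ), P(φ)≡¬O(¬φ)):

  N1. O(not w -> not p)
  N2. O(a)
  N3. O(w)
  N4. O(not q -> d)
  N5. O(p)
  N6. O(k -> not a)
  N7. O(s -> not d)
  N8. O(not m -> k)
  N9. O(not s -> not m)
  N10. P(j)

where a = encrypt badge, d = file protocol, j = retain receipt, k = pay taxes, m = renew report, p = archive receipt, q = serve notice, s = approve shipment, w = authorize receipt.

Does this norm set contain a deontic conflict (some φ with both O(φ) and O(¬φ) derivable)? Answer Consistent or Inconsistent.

Premise 1 is O(not w -> not p), but O(not w) is not derivable from the premises, so it does not yield O(not p).
So O(not p) is not derivable, and the apparent clash with O(p) does not arise.
A world satisfying every obligation exists (e.g. a=true, d=false, j=false, k=false, m=true, p=true, q=true, s=true, w=true); no atom is both obligatory and forbidden, so the set is consistent.

Consistent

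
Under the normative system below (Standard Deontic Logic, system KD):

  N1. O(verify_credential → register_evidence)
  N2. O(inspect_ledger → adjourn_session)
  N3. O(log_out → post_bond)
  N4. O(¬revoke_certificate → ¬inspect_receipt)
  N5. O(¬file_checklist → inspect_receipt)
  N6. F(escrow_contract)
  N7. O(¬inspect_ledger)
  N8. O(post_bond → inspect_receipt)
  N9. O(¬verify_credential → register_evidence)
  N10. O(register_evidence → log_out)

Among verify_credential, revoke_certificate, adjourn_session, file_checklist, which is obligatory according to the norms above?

revoke_certificate

Premises 1 and 9 are O(verify_credential → register_evidence) and O(¬verify_credential → register_evidence); every ideal world satisfies verify_credential or ¬verify_credential, so in either case register_evidence holds — hence O(register_evidence).
Applying K to premise 10 (O(register_evidence → log_out)) and O(register_evidence) yields O(log_out).
With premise 3, O(log_out → post_bond), the K-axiom yields O(post_bond).
From O(post_bond) and premise 8, O(post_bond → inspect_receipt), we obtain O(inspect_receipt).
Premise 4 is O(¬revoke_certificate → ¬inspect_receipt); contrapositively O(inspect_receipt → revoke_certificate). Since O(inspect_receipt) holds, K gives O(revoke_certificate).
So O(revoke_certificate) holds — revoke_certificate is obligatory. None of the other listed options is made obligatory by any chain of premises.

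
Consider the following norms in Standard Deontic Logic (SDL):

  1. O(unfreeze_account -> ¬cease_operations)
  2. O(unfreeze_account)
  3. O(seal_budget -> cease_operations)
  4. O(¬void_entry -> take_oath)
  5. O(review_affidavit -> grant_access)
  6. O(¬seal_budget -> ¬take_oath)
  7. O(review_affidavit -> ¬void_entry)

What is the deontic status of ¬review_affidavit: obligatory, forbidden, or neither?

Obligatory

From premise 2 we have O(unfreeze_account).
Premise 1 is O(unfreeze_account -> ¬cease_operations); since O(unfreeze_account), deontic closure gives O(¬cease_operations).
Premise 3 is O(seal_budget -> cease_operations); contrapositively O(¬cease_operations -> ¬seal_budget). Since O(¬cease_operations) holds, K gives O(¬seal_budget).
Premise 6 is O(¬seal_budget -> ¬take_oath); since O(¬seal_budget), deontic closure gives O(¬take_oath).
Premise 4, O(¬void_entry -> take_oath), contraposes to O(¬take_oath -> void_entry); with O(¬take_oath) we get O(void_entry).
Premise 7, O(review_affidavit -> ¬void_entry), contraposes to O(void_entry -> ¬review_affidavit); with O(void_entry) we get O(¬review_affidavit).
Premise 5 does not contribute to this derivation.
Hence ¬review_affidavit is obligatory.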